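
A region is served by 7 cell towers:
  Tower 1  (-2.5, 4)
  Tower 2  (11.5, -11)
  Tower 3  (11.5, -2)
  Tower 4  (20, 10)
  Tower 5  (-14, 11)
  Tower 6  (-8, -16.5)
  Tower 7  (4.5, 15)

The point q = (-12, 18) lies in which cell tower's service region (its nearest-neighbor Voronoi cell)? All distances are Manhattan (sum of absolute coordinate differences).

Tower 5

d(q, Tower 1) = |-12−(-2.5)| + |18−4| = 9.5 + 14 = 23.5
d(q, Tower 2) = |-12−11.5| + |18−(-11)| = 23.5 + 29 = 52.5
d(q, Tower 3) = |-12−11.5| + |18−(-2)| = 23.5 + 20 = 43.5
d(q, Tower 4) = |-12−20| + |18−10| = 32 + 8 = 40
d(q, Tower 5) = |-12−(-14)| + |18−11| = 2 + 7 = 9
d(q, Tower 6) = |-12−(-8)| + |18−(-16.5)| = 4 + 34.5 = 38.5
d(q, Tower 7) = |-12−4.5| + |18−15| = 16.5 + 3 = 19.5
Tower 5 is nearest.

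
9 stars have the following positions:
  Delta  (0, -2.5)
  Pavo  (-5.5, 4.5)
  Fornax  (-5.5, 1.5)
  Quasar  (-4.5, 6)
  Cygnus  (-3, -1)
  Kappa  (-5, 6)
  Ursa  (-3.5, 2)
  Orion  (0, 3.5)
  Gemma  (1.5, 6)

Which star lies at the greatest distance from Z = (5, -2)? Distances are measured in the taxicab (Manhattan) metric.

d(Z, Delta) = 5 + 0.5 = 5.5
d(Z, Pavo) = 10.5 + 6.5 = 17
d(Z, Fornax) = 10.5 + 3.5 = 14
d(Z, Quasar) = 9.5 + 8 = 17.5
d(Z, Cygnus) = 8 + 1 = 9
d(Z, Kappa) = 10 + 8 = 18
d(Z, Ursa) = 8.5 + 4 = 12.5
d(Z, Orion) = 5 + 5.5 = 10.5
d(Z, Gemma) = 3.5 + 8 = 11.5
The largest is to Kappa.

Kappa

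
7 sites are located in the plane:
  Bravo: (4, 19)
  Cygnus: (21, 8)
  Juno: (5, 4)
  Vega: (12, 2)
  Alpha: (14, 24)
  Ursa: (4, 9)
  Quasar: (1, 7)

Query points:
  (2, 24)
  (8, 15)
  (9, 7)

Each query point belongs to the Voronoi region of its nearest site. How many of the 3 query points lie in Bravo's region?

(2, 24) — d² to each: Bravo:29, Cygnus:617, Juno:409, Vega:584, Alpha:144, Ursa:229, Quasar:290 → nearest is Bravo
(8, 15) — d² to each: Bravo:32, Cygnus:218, Juno:130, Vega:185, Alpha:117, Ursa:52, Quasar:113 → nearest is Bravo
(9, 7) — d² to each: Bravo:169, Cygnus:145, Juno:25, Vega:34, Alpha:314, Ursa:29, Quasar:64 → nearest is Juno
2 of the 3 points have Bravo as nearest.

2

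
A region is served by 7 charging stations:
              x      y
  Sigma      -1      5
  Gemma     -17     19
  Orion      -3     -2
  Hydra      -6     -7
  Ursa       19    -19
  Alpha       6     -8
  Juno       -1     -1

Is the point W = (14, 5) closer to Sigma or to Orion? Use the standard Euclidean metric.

Compare squared distances:
d²(W, Sigma) = (14−(-1))² + (5−5)² = 225 + 0 = 225
d²(W, Orion) = (14−(-3))² + (5−(-2))² = 289 + 49 = 338
225 < 338, so Sigma is closer.

Sigma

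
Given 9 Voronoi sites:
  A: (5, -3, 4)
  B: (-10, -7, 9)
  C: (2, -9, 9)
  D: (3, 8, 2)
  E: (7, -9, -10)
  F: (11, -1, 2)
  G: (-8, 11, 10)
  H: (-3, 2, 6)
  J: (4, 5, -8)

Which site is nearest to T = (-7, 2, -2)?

H

Since √ is increasing, it suffices to compare squared distances:
|TA|² = (-7−5)² + (2−(-3))² + (-2−4)² = 144 + 25 + 36 = 205
|TB|² = (-7−(-10))² + (2−(-7))² + (-2−9)² = 9 + 81 + 121 = 211
|TC|² = (-7−2)² + (2−(-9))² + (-2−9)² = 81 + 121 + 121 = 323
|TD|² = (-7−3)² + (2−8)² + (-2−2)² = 100 + 36 + 16 = 152
|TE|² = (-7−7)² + (2−(-9))² + (-2−(-10))² = 196 + 121 + 64 = 381
|TF|² = (-7−11)² + (2−(-1))² + (-2−2)² = 324 + 9 + 16 = 349
|TG|² = (-7−(-8))² + (2−11)² + (-2−10)² = 1 + 81 + 144 = 226
|TH|² = (-7−(-3))² + (2−2)² + (-2−6)² = 16 + 0 + 64 = 80
|TJ|² = (-7−4)² + (2−5)² + (-2−(-8))² = 121 + 9 + 36 = 166
Minimum is at H.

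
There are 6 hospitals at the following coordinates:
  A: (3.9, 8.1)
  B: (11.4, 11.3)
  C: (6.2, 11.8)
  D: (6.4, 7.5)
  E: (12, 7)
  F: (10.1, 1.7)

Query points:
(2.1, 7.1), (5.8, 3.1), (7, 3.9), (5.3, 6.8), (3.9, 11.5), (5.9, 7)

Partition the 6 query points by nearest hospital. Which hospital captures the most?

D

(2.1, 7.1) — d² to each: A:4.24, B:104.13, C:38.9, D:18.65, E:98.02, F:93.16 → nearest is A
(5.8, 3.1) — d² to each: A:28.61, B:98.6, C:75.85, D:19.72, E:53.65, F:20.45 → nearest is D
(7, 3.9) — d² to each: A:27.25, B:74.12, C:63.05, D:13.32, E:34.61, F:14.45 → nearest is D
(5.3, 6.8) — d² to each: A:3.65, B:57.46, C:25.81, D:1.7, E:44.93, F:49.05 → nearest is D
(3.9, 11.5) — d² to each: A:11.56, B:56.29, C:5.38, D:22.25, E:85.86, F:134.48 → nearest is C
(5.9, 7) — d² to each: A:5.21, B:48.74, C:23.13, D:0.5, E:37.21, F:45.73 → nearest is D
Tally — A:1, C:1, D:4. D captures the most (4).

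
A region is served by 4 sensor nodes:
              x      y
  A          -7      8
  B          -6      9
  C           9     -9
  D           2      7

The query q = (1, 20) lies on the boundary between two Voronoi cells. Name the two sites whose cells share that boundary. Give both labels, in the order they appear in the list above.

Squared distances from q to each site:
|qA|² = (1−(-7))² + (20−8)² = 64 + 144 = 208
|qB|² = (1−(-6))² + (20−9)² = 49 + 121 = 170
|qC|² = (1−9)² + (20−(-9))² = 64 + 841 = 905
|qD|² = (1−2)² + (20−7)² = 1 + 169 = 170
q is equidistant from B and D (both at squared distance 170), and every other site is strictly farther — so q lies on the B–D Voronoi edge.

B and D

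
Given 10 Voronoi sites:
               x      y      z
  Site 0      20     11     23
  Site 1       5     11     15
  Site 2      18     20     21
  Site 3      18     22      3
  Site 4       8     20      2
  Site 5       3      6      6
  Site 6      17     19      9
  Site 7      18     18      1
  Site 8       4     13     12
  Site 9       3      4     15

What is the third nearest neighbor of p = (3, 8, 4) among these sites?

Site 1

Compare squared distances (the ordering matches that of the actual distances):
d²(p, Site 0) = 289 + 9 + 361 = 659
d²(p, Site 1) = 4 + 9 + 121 = 134
d²(p, Site 2) = 225 + 144 + 289 = 658
d²(p, Site 3) = 225 + 196 + 1 = 422
d²(p, Site 4) = 25 + 144 + 4 = 173
d²(p, Site 5) = 0 + 4 + 4 = 8
d²(p, Site 6) = 196 + 121 + 25 = 342
d²(p, Site 7) = 225 + 100 + 9 = 334
d²(p, Site 8) = 1 + 25 + 64 = 90
d²(p, Site 9) = 0 + 16 + 121 = 137
Sorted ascending: Site 5, Site 8, Site 1, Site 9, … — the third-nearest is Site 1.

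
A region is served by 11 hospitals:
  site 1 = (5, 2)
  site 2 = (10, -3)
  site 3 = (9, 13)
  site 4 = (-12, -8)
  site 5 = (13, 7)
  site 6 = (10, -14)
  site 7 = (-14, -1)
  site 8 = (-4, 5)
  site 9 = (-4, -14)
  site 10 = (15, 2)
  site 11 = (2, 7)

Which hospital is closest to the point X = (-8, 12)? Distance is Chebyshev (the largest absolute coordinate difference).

d(X, site 1) = max(13, 10) = 13
d(X, site 2) = max(18, 15) = 18
d(X, site 3) = max(17, 1) = 17
d(X, site 4) = max(4, 20) = 20
d(X, site 5) = max(21, 5) = 21
d(X, site 6) = max(18, 26) = 26
d(X, site 7) = max(6, 13) = 13
d(X, site 8) = max(4, 7) = 7
d(X, site 9) = max(4, 26) = 26
d(X, site 10) = max(23, 10) = 23
d(X, site 11) = max(10, 5) = 10
Minimum is at site 8.

site 8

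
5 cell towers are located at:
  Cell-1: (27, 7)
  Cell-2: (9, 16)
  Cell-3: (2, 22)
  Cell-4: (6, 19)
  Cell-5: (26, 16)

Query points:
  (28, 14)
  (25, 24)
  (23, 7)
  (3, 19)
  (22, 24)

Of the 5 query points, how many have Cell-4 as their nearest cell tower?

(28, 14) — d² to each: Cell-1:50, Cell-2:365, Cell-3:740, Cell-4:509, Cell-5:8 → nearest is Cell-5
(25, 24) — d² to each: Cell-1:293, Cell-2:320, Cell-3:533, Cell-4:386, Cell-5:65 → nearest is Cell-5
(23, 7) — d² to each: Cell-1:16, Cell-2:277, Cell-3:666, Cell-4:433, Cell-5:90 → nearest is Cell-1
(3, 19) — d² to each: Cell-1:720, Cell-2:45, Cell-3:10, Cell-4:9, Cell-5:538 → nearest is Cell-4
(22, 24) — d² to each: Cell-1:314, Cell-2:233, Cell-3:404, Cell-4:281, Cell-5:80 → nearest is Cell-5
1 of the 5 points has Cell-4 as nearest.

1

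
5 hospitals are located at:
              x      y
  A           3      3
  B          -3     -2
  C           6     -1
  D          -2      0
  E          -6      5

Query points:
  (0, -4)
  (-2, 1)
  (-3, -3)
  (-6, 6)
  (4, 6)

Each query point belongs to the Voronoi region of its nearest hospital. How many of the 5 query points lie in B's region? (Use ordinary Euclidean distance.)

(0, -4) — d² to each: A:58, B:13, C:45, D:20, E:117 → nearest is B
(-2, 1) — d² to each: A:29, B:10, C:68, D:1, E:32 → nearest is D
(-3, -3) — d² to each: A:72, B:1, C:85, D:10, E:73 → nearest is B
(-6, 6) — d² to each: A:90, B:73, C:193, D:52, E:1 → nearest is E
(4, 6) — d² to each: A:10, B:113, C:53, D:72, E:101 → nearest is A
2 of the 5 points have B as nearest.

2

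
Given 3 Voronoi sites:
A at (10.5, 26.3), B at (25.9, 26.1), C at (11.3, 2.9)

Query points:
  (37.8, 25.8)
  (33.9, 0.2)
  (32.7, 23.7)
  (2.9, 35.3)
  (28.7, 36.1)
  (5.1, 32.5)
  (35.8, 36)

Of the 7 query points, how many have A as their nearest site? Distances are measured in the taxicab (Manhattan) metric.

2

(37.8, 25.8) — d to each: A:27.8, B:12.2, C:49.4 → nearest is B
(33.9, 0.2) — d to each: A:49.5, B:33.9, C:25.3 → nearest is C
(32.7, 23.7) — d to each: A:24.8, B:9.2, C:42.2 → nearest is B
(2.9, 35.3) — d to each: A:16.6, B:32.2, C:40.8 → nearest is A
(28.7, 36.1) — d to each: A:28, B:12.8, C:50.6 → nearest is B
(5.1, 32.5) — d to each: A:11.6, B:27.2, C:35.8 → nearest is A
(35.8, 36) — d to each: A:35, B:19.8, C:57.6 → nearest is B
2 of the 7 points have A as nearest.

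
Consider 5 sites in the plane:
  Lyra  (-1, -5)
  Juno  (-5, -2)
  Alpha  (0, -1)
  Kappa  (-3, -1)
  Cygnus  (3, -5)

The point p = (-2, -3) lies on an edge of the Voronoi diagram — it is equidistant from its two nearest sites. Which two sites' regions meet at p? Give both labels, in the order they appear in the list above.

Squared distances from p to each site:
d²(p, Lyra) = (-2−(-1))² + (-3−(-5))² = 1 + 4 = 5
d²(p, Juno) = (-2−(-5))² + (-3−(-2))² = 9 + 1 = 10
d²(p, Alpha) = (-2−0)² + (-3−(-1))² = 4 + 4 = 8
d²(p, Kappa) = (-2−(-3))² + (-3−(-1))² = 1 + 4 = 5
d²(p, Cygnus) = (-2−3)² + (-3−(-5))² = 25 + 4 = 29
p is equidistant from Lyra and Kappa (both at squared distance 5), and every other site is strictly farther — so p lies on the Lyra–Kappa Voronoi edge.

Lyra and Kappa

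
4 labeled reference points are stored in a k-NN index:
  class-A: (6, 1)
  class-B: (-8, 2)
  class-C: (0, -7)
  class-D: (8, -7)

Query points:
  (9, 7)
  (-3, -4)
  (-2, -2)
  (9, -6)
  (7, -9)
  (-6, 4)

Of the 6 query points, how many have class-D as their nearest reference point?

2

(9, 7) — d² to each: class-A:45, class-B:314, class-C:277, class-D:197 → nearest is class-A
(-3, -4) — d² to each: class-A:106, class-B:61, class-C:18, class-D:130 → nearest is class-C
(-2, -2) — d² to each: class-A:73, class-B:52, class-C:29, class-D:125 → nearest is class-C
(9, -6) — d² to each: class-A:58, class-B:353, class-C:82, class-D:2 → nearest is class-D
(7, -9) — d² to each: class-A:101, class-B:346, class-C:53, class-D:5 → nearest is class-D
(-6, 4) — d² to each: class-A:153, class-B:8, class-C:157, class-D:317 → nearest is class-B
2 of the 6 points have class-D as nearest.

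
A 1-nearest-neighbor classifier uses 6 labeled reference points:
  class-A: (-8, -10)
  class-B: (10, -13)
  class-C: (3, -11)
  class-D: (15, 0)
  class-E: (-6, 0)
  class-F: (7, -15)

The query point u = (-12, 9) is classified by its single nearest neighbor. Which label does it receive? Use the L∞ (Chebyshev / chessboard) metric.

d(u, class-A) = max(4, 19) = 19
d(u, class-B) = max(22, 22) = 22
d(u, class-C) = max(15, 20) = 20
d(u, class-D) = max(27, 9) = 27
d(u, class-E) = max(6, 9) = 9
d(u, class-F) = max(19, 24) = 24
class-E is nearest.

class-E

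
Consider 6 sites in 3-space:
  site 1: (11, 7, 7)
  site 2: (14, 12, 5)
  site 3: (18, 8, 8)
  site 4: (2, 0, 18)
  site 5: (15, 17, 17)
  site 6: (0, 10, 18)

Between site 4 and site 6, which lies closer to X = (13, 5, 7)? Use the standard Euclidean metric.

Compare squared distances:
d²(X, site 4) = (13−2)² + (5−0)² + (7−18)² = 121 + 25 + 121 = 267
d²(X, site 6) = (13−0)² + (5−10)² + (7−18)² = 169 + 25 + 121 = 315
267 < 315, so site 4 is closer.

site 4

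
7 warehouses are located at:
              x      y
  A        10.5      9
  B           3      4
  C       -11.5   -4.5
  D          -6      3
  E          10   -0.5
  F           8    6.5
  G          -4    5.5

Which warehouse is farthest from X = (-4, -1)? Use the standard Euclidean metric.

Compare squared distances (the ordering matches that of the actual distances):
|XA|² = (-4−10.5)² + (-1−9)² = 210.25 + 100 = 310.25
|XB|² = (-4−3)² + (-1−4)² = 49 + 25 = 74
|XC|² = (-4−(-11.5))² + (-1−(-4.5))² = 56.25 + 12.25 = 68.5
|XD|² = (-4−(-6))² + (-1−3)² = 4 + 16 = 20
|XE|² = (-4−10)² + (-1−(-0.5))² = 196 + 0.25 = 196.25
|XF|² = (-4−8)² + (-1−6.5)² = 144 + 56.25 = 200.25
|XG|² = (-4−(-4))² + (-1−5.5)² = 0 + 42.25 = 42.25
The largest is to A.

A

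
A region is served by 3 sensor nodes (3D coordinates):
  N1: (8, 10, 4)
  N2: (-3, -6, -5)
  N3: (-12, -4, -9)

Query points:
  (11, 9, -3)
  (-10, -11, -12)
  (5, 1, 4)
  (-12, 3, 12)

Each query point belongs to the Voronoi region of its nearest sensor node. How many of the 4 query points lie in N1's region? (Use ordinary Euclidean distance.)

2

(11, 9, -3) — d² to each: N1:59, N2:425, N3:734 → nearest is N1
(-10, -11, -12) — d² to each: N1:1021, N2:123, N3:62 → nearest is N3
(5, 1, 4) — d² to each: N1:90, N2:194, N3:483 → nearest is N1
(-12, 3, 12) — d² to each: N1:513, N2:451, N3:490 → nearest is N2
2 of the 4 points have N1 as nearest.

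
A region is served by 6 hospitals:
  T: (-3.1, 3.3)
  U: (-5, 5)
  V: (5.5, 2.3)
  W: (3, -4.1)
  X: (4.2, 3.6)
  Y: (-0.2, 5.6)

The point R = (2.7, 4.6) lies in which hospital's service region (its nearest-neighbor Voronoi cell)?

Since √ is increasing, it suffices to compare squared distances:
|RT|² = 33.64 + 1.69 = 35.33
|RU|² = 59.29 + 0.16 = 59.45
|RV|² = 7.84 + 5.29 = 13.13
|RW|² = 0.09 + 75.69 = 75.78
|RX|² = 2.25 + 1 = 3.25
|RY|² = 8.41 + 1 = 9.41
The smallest is to X, so R lies in the Voronoi region of X.

X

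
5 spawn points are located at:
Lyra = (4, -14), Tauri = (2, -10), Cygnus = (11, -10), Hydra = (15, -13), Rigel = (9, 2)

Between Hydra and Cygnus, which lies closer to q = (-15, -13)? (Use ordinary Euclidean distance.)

Cygnus

Compare squared distances:
d²(q, Hydra) = (-15−15)² + (-13−(-13))² = 900 + 0 = 900
d²(q, Cygnus) = (-15−11)² + (-13−(-10))² = 676 + 9 = 685
900 > 685, so Cygnus is closer.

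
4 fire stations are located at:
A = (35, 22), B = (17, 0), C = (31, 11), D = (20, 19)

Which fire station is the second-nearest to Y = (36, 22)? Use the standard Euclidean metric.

Compare squared distances (the ordering matches that of the actual distances):
|YA|² = (36−35)² + (22−22)² = 1 + 0 = 1
|YB|² = (36−17)² + (22−0)² = 361 + 484 = 845
|YC|² = (36−31)² + (22−11)² = 25 + 121 = 146
|YD|² = (36−20)² + (22−19)² = 256 + 9 = 265
Sorted ascending: A, C, D, … — the second-nearest is C.

C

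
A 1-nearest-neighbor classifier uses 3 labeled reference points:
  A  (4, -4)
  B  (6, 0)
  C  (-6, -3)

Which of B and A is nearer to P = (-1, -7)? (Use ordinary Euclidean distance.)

Compare squared distances:
|PB|² = (-1−6)² + (-7−0)² = 49 + 49 = 98
|PA|² = (-1−4)² + (-7−(-4))² = 25 + 9 = 34
98 > 34, so A is closer.

A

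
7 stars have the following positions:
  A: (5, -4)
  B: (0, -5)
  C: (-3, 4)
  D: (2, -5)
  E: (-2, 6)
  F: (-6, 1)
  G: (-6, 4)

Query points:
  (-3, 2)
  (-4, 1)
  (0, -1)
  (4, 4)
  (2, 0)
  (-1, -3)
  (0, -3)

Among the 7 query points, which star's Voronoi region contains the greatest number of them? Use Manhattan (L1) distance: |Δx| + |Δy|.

(-3, 2) — d to each: A:14, B:10, C:2, D:12, E:5, F:4, G:5 → nearest is C
(-4, 1) — d to each: A:14, B:10, C:4, D:12, E:7, F:2, G:5 → nearest is F
(0, -1) — d to each: A:8, B:4, C:8, D:6, E:9, F:8, G:11 → nearest is B
(4, 4) — d to each: A:9, B:13, C:7, D:11, E:8, F:13, G:10 → nearest is C
(2, 0) — d to each: A:7, B:7, C:9, D:5, E:10, F:9, G:12 → nearest is D
(-1, -3) — d to each: A:7, B:3, C:9, D:5, E:10, F:9, G:12 → nearest is B
(0, -3) — d to each: A:6, B:2, C:10, D:4, E:11, F:10, G:13 → nearest is B
Tally — B:3, C:2, D:1, F:1. B captures the most (3).

B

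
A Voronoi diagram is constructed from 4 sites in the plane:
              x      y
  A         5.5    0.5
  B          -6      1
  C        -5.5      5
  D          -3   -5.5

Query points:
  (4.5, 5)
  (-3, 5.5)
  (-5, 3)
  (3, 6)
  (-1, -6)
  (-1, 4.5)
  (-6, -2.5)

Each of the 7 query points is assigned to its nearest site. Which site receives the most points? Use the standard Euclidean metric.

C

(4.5, 5) — d² to each: A:21.25, B:126.25, C:100, D:166.5 → nearest is A
(-3, 5.5) — d² to each: A:97.25, B:29.25, C:6.5, D:121 → nearest is C
(-5, 3) — d² to each: A:116.5, B:5, C:4.25, D:76.25 → nearest is C
(3, 6) — d² to each: A:36.5, B:106, C:73.25, D:168.25 → nearest is A
(-1, -6) — d² to each: A:84.5, B:74, C:141.25, D:4.25 → nearest is D
(-1, 4.5) — d² to each: A:58.25, B:37.25, C:20.5, D:104 → nearest is C
(-6, -2.5) — d² to each: A:141.25, B:12.25, C:56.5, D:18 → nearest is B
Tally — A:2, B:1, C:3, D:1. C captures the most (3).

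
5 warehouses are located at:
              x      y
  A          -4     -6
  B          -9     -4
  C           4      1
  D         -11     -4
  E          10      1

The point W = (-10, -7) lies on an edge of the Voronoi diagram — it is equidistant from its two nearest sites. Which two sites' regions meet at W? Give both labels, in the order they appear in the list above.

Squared distances from W to each site:
|WA|² = (-10−(-4))² + (-7−(-6))² = 36 + 1 = 37
|WB|² = (-10−(-9))² + (-7−(-4))² = 1 + 9 = 10
|WC|² = (-10−4)² + (-7−1)² = 196 + 64 = 260
|WD|² = (-10−(-11))² + (-7−(-4))² = 1 + 9 = 10
|WE|² = (-10−10)² + (-7−1)² = 400 + 64 = 464
W is equidistant from B and D (both at squared distance 10), and every other site is strictly farther — so W lies on the B–D Voronoi edge.

B and D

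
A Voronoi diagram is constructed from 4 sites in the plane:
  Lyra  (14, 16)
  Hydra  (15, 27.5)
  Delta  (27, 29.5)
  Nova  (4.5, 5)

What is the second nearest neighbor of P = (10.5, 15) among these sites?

Compare squared distances (the ordering matches that of the actual distances):
d²(P, Lyra) = (10.5−14)² + (15−16)² = 12.25 + 1 = 13.25
d²(P, Hydra) = (10.5−15)² + (15−27.5)² = 20.25 + 156.25 = 176.5
d²(P, Delta) = (10.5−27)² + (15−29.5)² = 272.25 + 210.25 = 482.5
d²(P, Nova) = (10.5−4.5)² + (15−5)² = 36 + 100 = 136
Sorted ascending: Lyra, Nova, Hydra, … — the second-nearest is Nova.

Nova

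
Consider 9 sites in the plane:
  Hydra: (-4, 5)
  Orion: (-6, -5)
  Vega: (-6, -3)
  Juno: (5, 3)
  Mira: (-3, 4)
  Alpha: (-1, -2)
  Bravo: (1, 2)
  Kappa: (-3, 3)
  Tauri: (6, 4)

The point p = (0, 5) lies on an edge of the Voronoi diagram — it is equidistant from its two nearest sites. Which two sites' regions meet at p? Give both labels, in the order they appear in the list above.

Squared distances from p to each site:
d²(p, Hydra) = 16 + 0 = 16
d²(p, Orion) = 36 + 100 = 136
d²(p, Vega) = 36 + 64 = 100
d²(p, Juno) = 25 + 4 = 29
d²(p, Mira) = 9 + 1 = 10
d²(p, Alpha) = 1 + 49 = 50
d²(p, Bravo) = 1 + 9 = 10
d²(p, Kappa) = 9 + 4 = 13
d²(p, Tauri) = 36 + 1 = 37
p is equidistant from Mira and Bravo (both at squared distance 10), and every other site is strictly farther — so p lies on the Mira–Bravo Voronoi edge.

Mira and Bravo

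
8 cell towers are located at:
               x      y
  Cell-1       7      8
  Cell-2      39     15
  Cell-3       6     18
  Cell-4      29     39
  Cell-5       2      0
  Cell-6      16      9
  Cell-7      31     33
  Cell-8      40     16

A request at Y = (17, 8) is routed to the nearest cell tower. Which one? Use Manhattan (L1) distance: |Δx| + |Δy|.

Cell-6

d(Y, Cell-1) = 10 + 0 = 10
d(Y, Cell-2) = 22 + 7 = 29
d(Y, Cell-3) = 11 + 10 = 21
d(Y, Cell-4) = 12 + 31 = 43
d(Y, Cell-5) = 15 + 8 = 23
d(Y, Cell-6) = 1 + 1 = 2
d(Y, Cell-7) = 14 + 25 = 39
d(Y, Cell-8) = 23 + 8 = 31
The smallest is to Cell-6, so Y lies in the Voronoi region of Cell-6.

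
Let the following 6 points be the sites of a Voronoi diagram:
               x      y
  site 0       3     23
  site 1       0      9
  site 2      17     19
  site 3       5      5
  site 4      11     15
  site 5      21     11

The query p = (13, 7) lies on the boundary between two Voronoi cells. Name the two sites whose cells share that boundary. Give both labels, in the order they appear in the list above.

site 3 and site 4

Squared distances from p to each site:
d²(p, site 0) = (13−3)² + (7−23)² = 100 + 256 = 356
d²(p, site 1) = (13−0)² + (7−9)² = 169 + 4 = 173
d²(p, site 2) = (13−17)² + (7−19)² = 16 + 144 = 160
d²(p, site 3) = (13−5)² + (7−5)² = 64 + 4 = 68
d²(p, site 4) = (13−11)² + (7−15)² = 4 + 64 = 68
d²(p, site 5) = (13−21)² + (7−11)² = 64 + 16 = 80
p is equidistant from site 3 and site 4 (both at squared distance 68), and every other site is strictly farther — so p lies on the site 3–site 4 Voronoi edge.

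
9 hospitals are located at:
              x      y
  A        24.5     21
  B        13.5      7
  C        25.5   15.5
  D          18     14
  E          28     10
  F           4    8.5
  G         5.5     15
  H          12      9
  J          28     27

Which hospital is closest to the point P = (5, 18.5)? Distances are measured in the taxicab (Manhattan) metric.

G

d(P,A) = 19.5 + 2.5 = 22
d(P,B) = 8.5 + 11.5 = 20
d(P,C) = 20.5 + 3 = 23.5
d(P,D) = 13 + 4.5 = 17.5
d(P,E) = 23 + 8.5 = 31.5
d(P,F) = 1 + 10 = 11
d(P,G) = 0.5 + 3.5 = 4
d(P,H) = 7 + 9.5 = 16.5
d(P,J) = 23 + 8.5 = 31.5
Minimum is at G.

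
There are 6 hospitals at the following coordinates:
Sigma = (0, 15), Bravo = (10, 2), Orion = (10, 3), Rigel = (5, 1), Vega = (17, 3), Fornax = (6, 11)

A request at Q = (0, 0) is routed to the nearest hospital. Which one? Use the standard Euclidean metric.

Rigel

Since √ is increasing, it suffices to compare squared distances:
d²(Q, Sigma) = (0−0)² + (0−15)² = 0 + 225 = 225
d²(Q, Bravo) = (0−10)² + (0−2)² = 100 + 4 = 104
d²(Q, Orion) = (0−10)² + (0−3)² = 100 + 9 = 109
d²(Q, Rigel) = (0−5)² + (0−1)² = 25 + 1 = 26
d²(Q, Vega) = (0−17)² + (0−3)² = 289 + 9 = 298
d²(Q, Fornax) = (0−6)² + (0−11)² = 36 + 121 = 157
The smallest is to Rigel, so Q lies in the Voronoi region of Rigel.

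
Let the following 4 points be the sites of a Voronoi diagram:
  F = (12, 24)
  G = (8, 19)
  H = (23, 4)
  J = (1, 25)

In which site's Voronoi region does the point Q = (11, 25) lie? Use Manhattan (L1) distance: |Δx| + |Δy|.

F

d(Q,F) = |11−12| + |25−24| = 1 + 1 = 2
d(Q,G) = |11−8| + |25−19| = 3 + 6 = 9
d(Q,H) = |11−23| + |25−4| = 12 + 21 = 33
d(Q,J) = |11−1| + |25−25| = 10 + 0 = 10
The smallest is to F, so Q lies in the Voronoi region of F.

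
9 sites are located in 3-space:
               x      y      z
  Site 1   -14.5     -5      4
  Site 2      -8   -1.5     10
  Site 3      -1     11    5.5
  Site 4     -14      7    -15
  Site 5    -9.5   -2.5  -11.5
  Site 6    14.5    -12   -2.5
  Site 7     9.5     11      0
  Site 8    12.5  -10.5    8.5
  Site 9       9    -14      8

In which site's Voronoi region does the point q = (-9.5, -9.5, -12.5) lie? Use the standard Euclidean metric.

Site 5

Since √ is increasing, it suffices to compare squared distances:
d²(q, Site 1) = 25 + 20.25 + 272.25 = 317.5
d²(q, Site 2) = 2.25 + 64 + 506.25 = 572.5
d²(q, Site 3) = 72.25 + 420.25 + 324 = 816.5
d²(q, Site 4) = 20.25 + 272.25 + 6.25 = 298.75
d²(q, Site 5) = 0 + 49 + 1 = 50
d²(q, Site 6) = 576 + 6.25 + 100 = 682.25
d²(q, Site 7) = 361 + 420.25 + 156.25 = 937.5
d²(q, Site 8) = 484 + 1 + 441 = 926
d²(q, Site 9) = 342.25 + 20.25 + 420.25 = 782.75
Minimum is at Site 5.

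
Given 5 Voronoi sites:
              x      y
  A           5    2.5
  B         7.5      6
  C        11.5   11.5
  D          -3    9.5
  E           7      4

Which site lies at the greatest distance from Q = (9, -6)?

Compare squared distances (the ordering matches that of the actual distances):
|QA|² = (9−5)² + (-6−2.5)² = 16 + 72.25 = 88.25
|QB|² = (9−7.5)² + (-6−6)² = 2.25 + 144 = 146.25
|QC|² = (9−11.5)² + (-6−11.5)² = 6.25 + 306.25 = 312.5
|QD|² = (9−(-3))² + (-6−9.5)² = 144 + 240.25 = 384.25
|QE|² = (9−7)² + (-6−4)² = 4 + 100 = 104
The largest is to D.

D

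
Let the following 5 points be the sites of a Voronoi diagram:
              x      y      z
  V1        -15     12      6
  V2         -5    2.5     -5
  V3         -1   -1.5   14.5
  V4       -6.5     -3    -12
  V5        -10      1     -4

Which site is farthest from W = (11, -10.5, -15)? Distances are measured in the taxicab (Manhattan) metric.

d(W,V1) = |11−(-15)| + |-10.5−12| + |-15−6| = 26 + 22.5 + 21 = 69.5
d(W,V2) = |11−(-5)| + |-10.5−2.5| + |-15−(-5)| = 16 + 13 + 10 = 39
d(W,V3) = |11−(-1)| + |-10.5−(-1.5)| + |-15−14.5| = 12 + 9 + 29.5 = 50.5
d(W,V4) = |11−(-6.5)| + |-10.5−(-3)| + |-15−(-12)| = 17.5 + 7.5 + 3 = 28
d(W,V5) = |11−(-10)| + |-10.5−1| + |-15−(-4)| = 21 + 11.5 + 11 = 43.5
The largest is to V1.

V1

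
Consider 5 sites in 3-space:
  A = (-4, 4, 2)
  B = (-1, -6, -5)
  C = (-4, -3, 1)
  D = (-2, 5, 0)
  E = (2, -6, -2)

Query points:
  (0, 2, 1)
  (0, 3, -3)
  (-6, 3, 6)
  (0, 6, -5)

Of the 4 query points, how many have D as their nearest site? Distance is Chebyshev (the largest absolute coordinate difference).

3

(0, 2, 1) — d to each: A:4, B:8, C:5, D:3, E:8 → nearest is D
(0, 3, -3) — d to each: A:5, B:9, C:6, D:3, E:9 → nearest is D
(-6, 3, 6) — d to each: A:4, B:11, C:6, D:6, E:9 → nearest is A
(0, 6, -5) — d to each: A:7, B:12, C:9, D:5, E:12 → nearest is D
3 of the 4 points have D as nearest.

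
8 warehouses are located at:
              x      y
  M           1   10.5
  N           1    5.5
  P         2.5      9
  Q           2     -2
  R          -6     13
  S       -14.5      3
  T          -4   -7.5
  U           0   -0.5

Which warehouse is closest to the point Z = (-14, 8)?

S

Since √ is increasing, it suffices to compare squared distances:
|ZM|² = 225 + 6.25 = 231.25
|ZN|² = 225 + 6.25 = 231.25
|ZP|² = 272.25 + 1 = 273.25
|ZQ|² = 256 + 100 = 356
|ZR|² = 64 + 25 = 89
|ZS|² = 0.25 + 25 = 25.25
|ZT|² = 100 + 240.25 = 340.25
|ZU|² = 196 + 72.25 = 268.25
Minimum is at S.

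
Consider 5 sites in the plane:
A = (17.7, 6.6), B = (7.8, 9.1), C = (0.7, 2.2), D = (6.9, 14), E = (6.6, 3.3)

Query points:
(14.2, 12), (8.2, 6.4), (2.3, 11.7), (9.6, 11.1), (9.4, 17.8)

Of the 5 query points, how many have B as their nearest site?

(14.2, 12) — d² to each: A:41.41, B:49.37, C:278.29, D:57.29, E:133.45 → nearest is A
(8.2, 6.4) — d² to each: A:90.29, B:7.45, C:73.89, D:59.45, E:12.17 → nearest is B
(2.3, 11.7) — d² to each: A:263.17, B:37.01, C:92.81, D:26.45, E:89.05 → nearest is D
(9.6, 11.1) — d² to each: A:85.86, B:7.24, C:158.42, D:15.7, E:69.84 → nearest is B
(9.4, 17.8) — d² to each: A:194.33, B:78.25, C:319.05, D:20.69, E:218.09 → nearest is D
2 of the 5 points have B as nearest.

2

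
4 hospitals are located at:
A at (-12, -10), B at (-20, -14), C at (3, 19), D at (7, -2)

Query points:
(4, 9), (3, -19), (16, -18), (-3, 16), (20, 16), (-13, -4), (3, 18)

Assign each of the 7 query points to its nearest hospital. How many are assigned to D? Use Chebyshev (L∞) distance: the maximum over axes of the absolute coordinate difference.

1

(4, 9) — d to each: A:19, B:24, C:10, D:11 → nearest is C
(3, -19) — d to each: A:15, B:23, C:38, D:17 → nearest is A
(16, -18) — d to each: A:28, B:36, C:37, D:16 → nearest is D
(-3, 16) — d to each: A:26, B:30, C:6, D:18 → nearest is C
(20, 16) — d to each: A:32, B:40, C:17, D:18 → nearest is C
(-13, -4) — d to each: A:6, B:10, C:23, D:20 → nearest is A
(3, 18) — d to each: A:28, B:32, C:1, D:20 → nearest is C
1 of the 7 points has D as nearest.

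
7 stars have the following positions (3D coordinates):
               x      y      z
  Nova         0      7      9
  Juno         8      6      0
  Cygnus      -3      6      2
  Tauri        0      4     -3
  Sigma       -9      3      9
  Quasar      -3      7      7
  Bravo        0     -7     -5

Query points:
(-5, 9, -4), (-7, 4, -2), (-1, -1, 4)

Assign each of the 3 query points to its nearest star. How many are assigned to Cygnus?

(-5, 9, -4) — d² to each: Nova:198, Juno:194, Cygnus:49, Tauri:51, Sigma:221, Quasar:129, Bravo:282 → nearest is Cygnus
(-7, 4, -2) — d² to each: Nova:179, Juno:233, Cygnus:36, Tauri:50, Sigma:126, Quasar:106, Bravo:179 → nearest is Cygnus
(-1, -1, 4) — d² to each: Nova:90, Juno:146, Cygnus:57, Tauri:75, Sigma:105, Quasar:77, Bravo:118 → nearest is Cygnus
3 of the 3 points have Cygnus as nearest.

3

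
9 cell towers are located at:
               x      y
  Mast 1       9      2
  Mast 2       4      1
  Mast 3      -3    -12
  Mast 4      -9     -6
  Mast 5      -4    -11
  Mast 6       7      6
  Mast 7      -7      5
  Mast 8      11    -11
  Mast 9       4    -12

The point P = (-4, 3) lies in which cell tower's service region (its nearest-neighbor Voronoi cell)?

Mast 7

Since √ is increasing, it suffices to compare squared distances:
d²(P, Mast 1) = (-4−9)² + (3−2)² = 169 + 1 = 170
d²(P, Mast 2) = (-4−4)² + (3−1)² = 64 + 4 = 68
d²(P, Mast 3) = (-4−(-3))² + (3−(-12))² = 1 + 225 = 226
d²(P, Mast 4) = (-4−(-9))² + (3−(-6))² = 25 + 81 = 106
d²(P, Mast 5) = (-4−(-4))² + (3−(-11))² = 0 + 196 = 196
d²(P, Mast 6) = (-4−7)² + (3−6)² = 121 + 9 = 130
d²(P, Mast 7) = (-4−(-7))² + (3−5)² = 9 + 4 = 13
d²(P, Mast 8) = (-4−11)² + (3−(-11))² = 225 + 196 = 421
d²(P, Mast 9) = (-4−4)² + (3−(-12))² = 64 + 225 = 289
Minimum is at Mast 7.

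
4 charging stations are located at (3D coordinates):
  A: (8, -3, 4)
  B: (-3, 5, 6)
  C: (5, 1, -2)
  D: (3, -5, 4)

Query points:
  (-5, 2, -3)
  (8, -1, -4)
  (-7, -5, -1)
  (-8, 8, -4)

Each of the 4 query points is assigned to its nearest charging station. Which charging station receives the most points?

(-5, 2, -3) — d² to each: A:243, B:94, C:102, D:162 → nearest is B
(8, -1, -4) — d² to each: A:68, B:257, C:17, D:105 → nearest is C
(-7, -5, -1) — d² to each: A:254, B:165, C:181, D:125 → nearest is D
(-8, 8, -4) — d² to each: A:441, B:134, C:222, D:354 → nearest is B
Tally — B:2, C:1, D:1. B captures the most (2).

B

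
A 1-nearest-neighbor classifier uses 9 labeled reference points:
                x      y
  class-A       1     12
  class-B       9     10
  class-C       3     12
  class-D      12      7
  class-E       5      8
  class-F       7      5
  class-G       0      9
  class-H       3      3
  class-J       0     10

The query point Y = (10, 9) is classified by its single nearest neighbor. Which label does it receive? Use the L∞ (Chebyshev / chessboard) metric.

d(Y, class-A) = max(9, 3) = 9
d(Y, class-B) = max(1, 1) = 1
d(Y, class-C) = max(7, 3) = 7
d(Y, class-D) = max(2, 2) = 2
d(Y, class-E) = max(5, 1) = 5
d(Y, class-F) = max(3, 4) = 4
d(Y, class-G) = max(10, 0) = 10
d(Y, class-H) = max(7, 6) = 7
d(Y, class-J) = max(10, 1) = 10
class-B is nearest.

class-B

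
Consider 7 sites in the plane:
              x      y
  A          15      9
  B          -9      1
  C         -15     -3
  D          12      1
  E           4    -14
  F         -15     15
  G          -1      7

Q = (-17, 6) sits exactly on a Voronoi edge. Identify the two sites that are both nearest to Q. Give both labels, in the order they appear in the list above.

Squared distances from Q to each site:
|QA|² = (-17−15)² + (6−9)² = 1024 + 9 = 1033
|QB|² = (-17−(-9))² + (6−1)² = 64 + 25 = 89
|QC|² = (-17−(-15))² + (6−(-3))² = 4 + 81 = 85
|QD|² = (-17−12)² + (6−1)² = 841 + 25 = 866
|QE|² = (-17−4)² + (6−(-14))² = 441 + 400 = 841
|QF|² = (-17−(-15))² + (6−15)² = 4 + 81 = 85
|QG|² = (-17−(-1))² + (6−7)² = 256 + 1 = 257
Q is equidistant from C and F (both at squared distance 85), and every other site is strictly farther — so Q lies on the C–F Voronoi edge.

C and F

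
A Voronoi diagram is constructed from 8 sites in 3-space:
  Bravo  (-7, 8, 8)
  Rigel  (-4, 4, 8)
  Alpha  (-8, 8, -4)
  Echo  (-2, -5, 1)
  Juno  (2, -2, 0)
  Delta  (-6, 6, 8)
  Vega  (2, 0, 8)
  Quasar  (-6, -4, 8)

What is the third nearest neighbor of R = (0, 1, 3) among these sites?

Squared Euclidean distances:
d²(R, Bravo) = 49 + 49 + 25 = 123
d²(R, Rigel) = 16 + 9 + 25 = 50
d²(R, Alpha) = 64 + 49 + 49 = 162
d²(R, Echo) = 4 + 36 + 4 = 44
d²(R, Juno) = 4 + 9 + 9 = 22
d²(R, Delta) = 36 + 25 + 25 = 86
d²(R, Vega) = 4 + 1 + 25 = 30
d²(R, Quasar) = 36 + 25 + 25 = 86
Sorted ascending: Juno, Vega, Echo, Rigel, … — the third-nearest is Echo.

Echo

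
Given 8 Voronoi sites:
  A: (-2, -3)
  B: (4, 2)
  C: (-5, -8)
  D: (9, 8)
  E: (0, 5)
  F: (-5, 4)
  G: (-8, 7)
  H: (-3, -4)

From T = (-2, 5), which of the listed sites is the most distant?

C

Squared Euclidean distances:
|TA|² = (-2−(-2))² + (5−(-3))² = 0 + 64 = 64
|TB|² = (-2−4)² + (5−2)² = 36 + 9 = 45
|TC|² = (-2−(-5))² + (5−(-8))² = 9 + 169 = 178
|TD|² = (-2−9)² + (5−8)² = 121 + 9 = 130
|TE|² = (-2−0)² + (5−5)² = 4 + 0 = 4
|TF|² = (-2−(-5))² + (5−4)² = 9 + 1 = 10
|TG|² = (-2−(-8))² + (5−7)² = 36 + 4 = 40
|TH|² = (-2−(-3))² + (5−(-4))² = 1 + 81 = 82
The largest is to C.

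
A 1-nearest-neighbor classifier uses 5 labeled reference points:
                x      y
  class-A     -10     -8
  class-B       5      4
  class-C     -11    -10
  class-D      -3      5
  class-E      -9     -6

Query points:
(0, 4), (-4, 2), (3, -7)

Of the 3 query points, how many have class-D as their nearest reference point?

(0, 4) — d² to each: class-A:244, class-B:25, class-C:317, class-D:10, class-E:181 → nearest is class-D
(-4, 2) — d² to each: class-A:136, class-B:85, class-C:193, class-D:10, class-E:89 → nearest is class-D
(3, -7) — d² to each: class-A:170, class-B:125, class-C:205, class-D:180, class-E:145 → nearest is class-B
2 of the 3 points have class-D as nearest.

2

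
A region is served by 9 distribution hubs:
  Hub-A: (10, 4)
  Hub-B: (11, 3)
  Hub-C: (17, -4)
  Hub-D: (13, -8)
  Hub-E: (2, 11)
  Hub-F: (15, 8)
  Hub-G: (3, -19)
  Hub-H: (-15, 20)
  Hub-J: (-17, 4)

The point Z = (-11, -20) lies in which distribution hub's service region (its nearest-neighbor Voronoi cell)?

Since √ is increasing, it suffices to compare squared distances:
d²(Z, Hub-A) = (-11−10)² + (-20−4)² = 441 + 576 = 1017
d²(Z, Hub-B) = (-11−11)² + (-20−3)² = 484 + 529 = 1013
d²(Z, Hub-C) = (-11−17)² + (-20−(-4))² = 784 + 256 = 1040
d²(Z, Hub-D) = (-11−13)² + (-20−(-8))² = 576 + 144 = 720
d²(Z, Hub-E) = (-11−2)² + (-20−11)² = 169 + 961 = 1130
d²(Z, Hub-F) = (-11−15)² + (-20−8)² = 676 + 784 = 1460
d²(Z, Hub-G) = (-11−3)² + (-20−(-19))² = 196 + 1 = 197
d²(Z, Hub-H) = (-11−(-15))² + (-20−20)² = 16 + 1600 = 1616
d²(Z, Hub-J) = (-11−(-17))² + (-20−4)² = 36 + 576 = 612
The smallest is to Hub-G, so Z lies in the Voronoi region of Hub-G.

Hub-G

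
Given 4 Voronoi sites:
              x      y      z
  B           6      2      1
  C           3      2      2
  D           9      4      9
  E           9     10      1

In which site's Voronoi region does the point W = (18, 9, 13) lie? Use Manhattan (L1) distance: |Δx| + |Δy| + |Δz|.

d(W,B) = |18−6| + |9−2| + |13−1| = 12 + 7 + 12 = 31
d(W,C) = |18−3| + |9−2| + |13−2| = 15 + 7 + 11 = 33
d(W,D) = |18−9| + |9−4| + |13−9| = 9 + 5 + 4 = 18
d(W,E) = |18−9| + |9−10| + |13−1| = 9 + 1 + 12 = 22
D is nearest.

D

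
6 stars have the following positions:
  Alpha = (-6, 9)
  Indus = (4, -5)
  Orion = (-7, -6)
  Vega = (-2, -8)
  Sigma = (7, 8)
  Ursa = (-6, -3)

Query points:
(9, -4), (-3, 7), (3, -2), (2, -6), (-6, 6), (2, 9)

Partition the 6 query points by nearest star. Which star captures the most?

(9, -4) — d² to each: Alpha:394, Indus:26, Orion:260, Vega:137, Sigma:148, Ursa:226 → nearest is Indus
(-3, 7) — d² to each: Alpha:13, Indus:193, Orion:185, Vega:226, Sigma:101, Ursa:109 → nearest is Alpha
(3, -2) — d² to each: Alpha:202, Indus:10, Orion:116, Vega:61, Sigma:116, Ursa:82 → nearest is Indus
(2, -6) — d² to each: Alpha:289, Indus:5, Orion:81, Vega:20, Sigma:221, Ursa:73 → nearest is Indus
(-6, 6) — d² to each: Alpha:9, Indus:221, Orion:145, Vega:212, Sigma:173, Ursa:81 → nearest is Alpha
(2, 9) — d² to each: Alpha:64, Indus:200, Orion:306, Vega:305, Sigma:26, Ursa:208 → nearest is Sigma
Tally — Alpha:2, Indus:3, Sigma:1. Indus captures the most (3).

Indus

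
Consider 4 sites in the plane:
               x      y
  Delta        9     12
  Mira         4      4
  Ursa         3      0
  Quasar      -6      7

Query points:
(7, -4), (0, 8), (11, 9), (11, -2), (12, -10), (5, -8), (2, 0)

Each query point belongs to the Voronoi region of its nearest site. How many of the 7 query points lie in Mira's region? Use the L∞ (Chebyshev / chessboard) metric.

(7, -4) — d to each: Delta:16, Mira:8, Ursa:4, Quasar:13 → nearest is Ursa
(0, 8) — d to each: Delta:9, Mira:4, Ursa:8, Quasar:6 → nearest is Mira
(11, 9) — d to each: Delta:3, Mira:7, Ursa:9, Quasar:17 → nearest is Delta
(11, -2) — d to each: Delta:14, Mira:7, Ursa:8, Quasar:17 → nearest is Mira
(12, -10) — d to each: Delta:22, Mira:14, Ursa:10, Quasar:18 → nearest is Ursa
(5, -8) — d to each: Delta:20, Mira:12, Ursa:8, Quasar:15 → nearest is Ursa
(2, 0) — d to each: Delta:12, Mira:4, Ursa:1, Quasar:8 → nearest is Ursa
2 of the 7 points have Mira as nearest.

2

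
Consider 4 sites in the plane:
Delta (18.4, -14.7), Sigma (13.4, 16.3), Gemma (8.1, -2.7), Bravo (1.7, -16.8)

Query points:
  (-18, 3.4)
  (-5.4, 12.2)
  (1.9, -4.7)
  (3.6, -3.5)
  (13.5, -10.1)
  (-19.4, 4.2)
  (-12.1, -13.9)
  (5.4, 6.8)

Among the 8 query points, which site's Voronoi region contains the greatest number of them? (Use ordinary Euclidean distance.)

Gemma

(-18, 3.4) — d² to each: Delta:1652.57, Sigma:1152.37, Gemma:718.42, Bravo:796.13 → nearest is Gemma
(-5.4, 12.2) — d² to each: Delta:1290.05, Sigma:370.25, Gemma:404.26, Bravo:891.41 → nearest is Sigma
(1.9, -4.7) — d² to each: Delta:372.25, Sigma:573.25, Gemma:42.44, Bravo:146.45 → nearest is Gemma
(3.6, -3.5) — d² to each: Delta:344.48, Sigma:488.08, Gemma:20.89, Bravo:180.5 → nearest is Gemma
(13.5, -10.1) — d² to each: Delta:45.17, Sigma:696.97, Gemma:83.92, Bravo:184.13 → nearest is Delta
(-19.4, 4.2) — d² to each: Delta:1786.05, Sigma:1222.25, Gemma:803.86, Bravo:886.21 → nearest is Gemma
(-12.1, -13.9) — d² to each: Delta:930.89, Sigma:1562.29, Gemma:533.48, Bravo:198.85 → nearest is Bravo
(5.4, 6.8) — d² to each: Delta:631.25, Sigma:154.25, Gemma:97.54, Bravo:570.65 → nearest is Gemma
Tally — Delta:1, Sigma:1, Gemma:5, Bravo:1. Gemma captures the most (5).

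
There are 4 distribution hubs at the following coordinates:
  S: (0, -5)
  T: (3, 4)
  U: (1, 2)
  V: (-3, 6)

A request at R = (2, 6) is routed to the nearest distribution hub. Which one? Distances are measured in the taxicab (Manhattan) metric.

T

d(R,S) = 2 + 11 = 13
d(R,T) = 1 + 2 = 3
d(R,U) = 1 + 4 = 5
d(R,V) = 5 + 0 = 5
T is nearest.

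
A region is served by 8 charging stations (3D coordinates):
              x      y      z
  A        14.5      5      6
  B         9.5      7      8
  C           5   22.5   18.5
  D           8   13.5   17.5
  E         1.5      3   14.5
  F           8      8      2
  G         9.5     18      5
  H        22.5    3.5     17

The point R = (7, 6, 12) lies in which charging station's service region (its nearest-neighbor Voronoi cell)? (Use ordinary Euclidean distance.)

Since √ is increasing, it suffices to compare squared distances:
|RA|² = 56.25 + 1 + 36 = 93.25
|RB|² = 6.25 + 1 + 16 = 23.25
|RC|² = 4 + 272.25 + 42.25 = 318.5
|RD|² = 1 + 56.25 + 30.25 = 87.5
|RE|² = 30.25 + 9 + 6.25 = 45.5
|RF|² = 1 + 4 + 100 = 105
|RG|² = 6.25 + 144 + 49 = 199.25
|RH|² = 240.25 + 6.25 + 25 = 271.5
B is nearest.

B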